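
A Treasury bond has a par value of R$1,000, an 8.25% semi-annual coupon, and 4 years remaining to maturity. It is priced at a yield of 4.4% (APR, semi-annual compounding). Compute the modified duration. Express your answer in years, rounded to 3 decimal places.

Periodic yield y = 0.022. First find Macaulay duration:
  t   CF        PV=CF/(1+0.022)^t    t·PV
  1        41.25        40.3620        40.3620
  2        41.25        39.4932        78.9864
  3        41.25        38.6430       115.9291
  4        41.25        37.8112       151.2448
  5        41.25        36.9973       184.9863
  6        41.25        36.2008       217.2050
  7        41.25        35.4216       247.9509
  8     1,041.25       874.8787     6,999.0297
  Σ                  1,139.8078     8,035.6942
P = 1,139.8078; Macaulay duration = 8,035.6942 / 1,139.8078 = 7.05004 half-year periods = 3.52502 years.
Modified duration = D_Mac / (1 + y) = 3.52502 / 1.022 = 3.44914 years.

3.449 years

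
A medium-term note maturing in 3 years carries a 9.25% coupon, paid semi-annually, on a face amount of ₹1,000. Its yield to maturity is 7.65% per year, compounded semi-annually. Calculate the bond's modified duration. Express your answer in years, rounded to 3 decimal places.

Periodic yield y = 0.03825. First find Macaulay duration:
  t   CF        PV=CF/(1+0.03825)^t    t·PV
  1        46.25        44.5461        44.5461
  2        46.25        42.9050        85.8100
  3        46.25        41.3243       123.9730
  4        46.25        39.8019       159.2077
  5        46.25        38.3356       191.6779
  6     1,046.25       835.2641     5,011.5848
  Σ                  1,042.1771     5,616.7995
P = 1,042.1771; Macaulay duration = 5,616.7995 / 1,042.1771 = 5.38949 half-year periods = 2.69474 years.
Modified duration = D_Mac / (1 + y) = 2.69474 / 1.03825 = 2.59547 years.

2.595 years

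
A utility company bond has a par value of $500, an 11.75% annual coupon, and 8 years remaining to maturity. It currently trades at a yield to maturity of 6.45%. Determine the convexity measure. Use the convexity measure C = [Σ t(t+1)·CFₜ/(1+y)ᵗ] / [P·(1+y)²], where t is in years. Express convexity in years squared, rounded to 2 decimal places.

41.92

With y = 0.0645:
  t   CF        PV=CF/(1+0.0645)^t    t·PV        t(t+1)·PV
  1        58.75        55.1902        55.1902         110.3805
  2        58.75        51.8462       103.6923         311.0769
  3        58.75        48.7047       146.1141         584.4564
  4        58.75        45.7536       183.0144         915.0719
  5        58.75        42.9813       214.9065       1,289.4390
  6        58.75        40.3770       242.2619       1,695.8333
  7        58.75        37.9305       265.5133       2,124.1063
  8       558.75       338.8849     2,711.0791      24,399.7123
  Σ                    661.6683     3,921.7718      31,430.0766
P = 661.6683.
Convexity = Σ t(t+1)·PV / [P·(1+y)²] = 31,430.0766 / (661.6683 × 1.133160) = 41.91928.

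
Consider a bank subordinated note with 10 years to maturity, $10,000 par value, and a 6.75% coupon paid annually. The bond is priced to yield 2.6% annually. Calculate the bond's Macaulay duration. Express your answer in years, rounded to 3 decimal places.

Periodic yield y = 0.026. Discount each cash flow and weight by its year:
  t   CF        PV=CF/(1+0.026)^t    t·PV
  1       675.00       657.8947       657.8947
  2       675.00       641.2229     1,282.4459
  3       675.00       624.9736     1,874.9209
  4       675.00       609.1361     2,436.5444
  5       675.00       593.6999     2,968.4995
  6       675.00       578.6549     3,471.9292
  7       675.00       563.9911     3,947.9377
  8       675.00       549.6989     4,397.5914
  9       675.00       535.7689     4,821.9204
  10   10,675.00     8,258.3688    82,583.6884
  Σ                 13,613.4099   108,443.3724
Price P = Σ PV = 13,613.4099.
Macaulay duration = Σ(t·PV) / P = 108,443.3724 / 13,613.4099 = 7.96592 years.

7.966 years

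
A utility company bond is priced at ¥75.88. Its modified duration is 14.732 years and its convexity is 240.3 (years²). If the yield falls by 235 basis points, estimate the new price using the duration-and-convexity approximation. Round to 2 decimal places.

Duration effect: -D_mod·Δy = -14.732 × (-0.0235) = +0.346202
Convexity effect: ½·C·(Δy)² = 0.5 × 240.3 × (-0.0235)² = +0.0663528375
ΔP/P ≈ +0.346202 + 0.0663528375 = +0.4125548375
New price ≈ 75.88 × (1 + 0.4125548375) = 107.1846610695.

¥107.18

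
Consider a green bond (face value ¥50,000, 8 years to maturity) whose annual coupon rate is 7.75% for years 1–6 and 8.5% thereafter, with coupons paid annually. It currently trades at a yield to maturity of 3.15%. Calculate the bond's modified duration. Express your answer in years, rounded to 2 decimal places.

6.31 years

Periodic yield y = 0.0315. First find Macaulay duration:
  t   CF        PV=CF/(1+0.0315)^t    t·PV
  1     3,875.00     3,756.6651     3,756.6651
  2     3,875.00     3,641.9438     7,283.8876
  3     3,875.00     3,530.7260    10,592.1779
  4     3,875.00     3,422.9045    13,691.6178
  5     3,875.00     3,318.3756    16,591.8782
  6     3,875.00     3,217.0389    19,302.2334
  7     4,250.00     3,420.6159    23,944.3110
  8    54,250.00    42,329.7676   338,638.1408
  Σ                 66,638.0373   433,800.9117
P = 66,638.0373; Macaulay duration = 433,800.9117 / 66,638.0373 = 6.50981 years.
Modified duration = D_Mac / (1 + y) = 6.50981 / 1.0315 = 6.31101 years.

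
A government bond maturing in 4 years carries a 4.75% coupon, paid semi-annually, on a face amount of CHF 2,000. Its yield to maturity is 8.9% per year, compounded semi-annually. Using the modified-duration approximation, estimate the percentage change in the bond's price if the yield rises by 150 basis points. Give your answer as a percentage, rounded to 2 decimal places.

Periodic yield y = 0.0445. Modified duration first:
  t   CF        PV=CF/(1+0.0445)^t    t·PV
  1        47.50        45.4763        45.4763
  2        47.50        43.5388        87.0777
  3        47.50        41.6839       125.0517
  4        47.50        39.9080       159.6320
  5        47.50        38.2077       191.0387
  6        47.50        36.5799       219.4796
  7        47.50        35.0215       245.1504
  8     2,047.50     1,445.2945    11,562.3562
  Σ                  1,725.7107    12,635.2624
P = 1,725.7107; D_Mac = 7.32177 half-year periods = 3.66089 yrs; D_mod = 3.66089/(1+0.0445) = 3.50492 yrs.
ΔP/P ≈ -D_mod · Δy = -3.50492 × (+0.015) = -0.052574 = -5.2574%.

-5.26%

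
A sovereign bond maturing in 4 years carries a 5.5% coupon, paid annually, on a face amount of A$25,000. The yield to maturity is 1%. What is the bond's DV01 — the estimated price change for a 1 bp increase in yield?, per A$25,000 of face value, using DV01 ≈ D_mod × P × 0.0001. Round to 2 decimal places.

A$10.84

Periodic yield y = 0.01.
  t   CF        PV=CF/(1+0.01)^t    t·PV
  1     1,375.00     1,361.3861     1,361.3861
  2     1,375.00     1,347.9071     2,695.8141
  3     1,375.00     1,334.5615     4,003.6844
  4    26,375.00    25,345.8566   101,383.4263
  Σ                 29,389.7112   109,444.3110
P = 29,389.7112; D_Mac = 3.72390 yrs; D_mod = 3.68703 yrs.
DV01 ≈ 3.68703 × 29,389.7112 × 0.0001 = 10.836070.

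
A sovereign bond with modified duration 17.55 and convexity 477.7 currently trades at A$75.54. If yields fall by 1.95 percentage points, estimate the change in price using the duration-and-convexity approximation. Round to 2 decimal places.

+A$32.71

Duration effect: -D_mod·Δy = -17.55 × (-0.0195) = +0.342225
Convexity effect: ½·C·(Δy)² = 0.5 × 477.7 × (-0.0195)² = +0.0908227125
ΔP/P ≈ +0.342225 + 0.0908227125 = +0.4330477125
ΔP ≈ 75.54 × (+0.4330477125) = +32.71242420225.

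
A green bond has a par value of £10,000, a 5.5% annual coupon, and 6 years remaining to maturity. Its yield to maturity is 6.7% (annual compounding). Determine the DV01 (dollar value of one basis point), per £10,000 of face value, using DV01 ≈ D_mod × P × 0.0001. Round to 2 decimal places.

£4.63

Periodic yield y = 0.067.
  t   CF        PV=CF/(1+0.067)^t    t·PV
  1       550.00       515.4639       515.4639
  2       550.00       483.0965       966.1929
  3       550.00       452.7614     1,358.2843
  4       550.00       424.3312     1,697.3250
  5       550.00       397.6863     1,988.4313
  6    10,550.00     7,149.3399    42,896.0392
  Σ                  9,422.6792    49,421.7366
P = 9,422.6792; D_Mac = 5.24498 yrs; D_mod = 4.91563 yrs.
DV01 ≈ 4.91563 × 9,422.6792 × 0.0001 = 4.631840.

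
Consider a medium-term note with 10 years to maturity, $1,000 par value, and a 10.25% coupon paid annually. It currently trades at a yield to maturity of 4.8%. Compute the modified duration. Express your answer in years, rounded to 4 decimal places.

Periodic yield y = 0.048. First find Macaulay duration:
  t   CF        PV=CF/(1+0.048)^t    t·PV
  1       102.50        97.8053        97.8053
  2       102.50        93.3257       186.6514
  3       102.50        89.0512       267.1537
  4       102.50        84.9726       339.8903
  5       102.50        81.0807       405.4035
  6       102.50        77.3671       464.2024
  7       102.50        73.8235       516.7648
  8       102.50        70.4423       563.5385
  9       102.50        67.2159       604.9435
  10    1,102.50       689.8676     6,898.6764
  Σ                  1,424.9521    10,345.0299
P = 1,424.9521; Macaulay duration = 10,345.0299 / 1,424.9521 = 7.25991 years.
Modified duration = D_Mac / (1 + y) = 7.25991 / 1.048 = 6.92740 years.

6.9274 years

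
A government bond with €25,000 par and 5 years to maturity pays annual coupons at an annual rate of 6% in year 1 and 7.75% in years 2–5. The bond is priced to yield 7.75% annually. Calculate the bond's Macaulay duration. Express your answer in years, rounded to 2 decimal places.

Periodic yield y = 0.0775. Discount each cash flow and weight by its year:
  t   CF        PV=CF/(1+0.0775)^t    t·PV
  1     1,500.00     1,392.1114     1,392.1114
  2     1,937.50     1,668.8110     3,337.6220
  3     1,937.50     1,548.7805     4,646.3415
  4     1,937.50     1,437.3833     5,749.5332
  5    26,937.50    18,546.8813    92,734.4067
  Σ                 24,593.9675   107,860.0148
Price P = Σ PV = 24,593.9675.
Macaulay duration = Σ(t·PV) / P = 107,860.0148 / 24,593.9675 = 4.38563 years.

4.39 years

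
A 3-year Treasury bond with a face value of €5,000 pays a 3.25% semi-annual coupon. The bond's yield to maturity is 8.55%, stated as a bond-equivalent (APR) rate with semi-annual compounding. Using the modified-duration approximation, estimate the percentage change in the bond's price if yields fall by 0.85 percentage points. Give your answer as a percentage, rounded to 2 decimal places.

+2.34%

Periodic yield y = 0.04275. Modified duration first:
  t   CF        PV=CF/(1+0.04275)^t    t·PV
  1        81.25        77.9190        77.9190
  2        81.25        74.7245       149.4490
  3        81.25        71.6610       214.9830
  4        81.25        68.7231       274.8923
  5        81.25        65.9056       329.5280
  6     5,081.25     3,952.6592    23,715.9553
  Σ                  4,311.5923    24,762.7265
P = 4,311.5923; D_Mac = 5.74329 half-year periods = 2.87165 yrs; D_mod = 2.87165/(1+0.04275) = 2.75392 yrs.
ΔP/P ≈ -D_mod · Δy = -2.75392 × (-0.0085) = +0.023408 = +2.3408%.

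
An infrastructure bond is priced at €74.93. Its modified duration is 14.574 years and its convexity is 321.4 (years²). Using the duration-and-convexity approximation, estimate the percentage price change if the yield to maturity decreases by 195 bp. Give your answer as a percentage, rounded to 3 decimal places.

Duration effect: -D_mod·Δy = -14.574 × (-0.0195) = +0.284193
Convexity effect: ½·C·(Δy)² = 0.5 × 321.4 × (-0.0195)² = +0.061106175
ΔP/P ≈ +0.284193 + 0.061106175 = +0.345299175
= +34.5299175%.

+34.530%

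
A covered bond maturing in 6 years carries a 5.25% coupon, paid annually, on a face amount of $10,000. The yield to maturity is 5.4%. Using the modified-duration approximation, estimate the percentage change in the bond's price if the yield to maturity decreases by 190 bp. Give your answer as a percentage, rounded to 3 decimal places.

+9.548%

Periodic yield y = 0.054. Modified duration first:
  t   CF        PV=CF/(1+0.054)^t    t·PV
  1       525.00       498.1025       498.1025
  2       525.00       472.5830       945.1660
  3       525.00       448.3710     1,345.1129
  4       525.00       425.3994     1,701.5975
  5       525.00       403.6047     2,018.0237
  6    10,525.00     7,676.7684    46,060.6105
  Σ                  9,924.8289    52,568.6130
P = 9,924.8289; D_Mac = 5.29668 yrs; D_mod = 5.29668/(1+0.054) = 5.02531 yrs.
ΔP/P ≈ -D_mod · Δy = -5.02531 × (-0.019) = +0.095481 = +9.5481%.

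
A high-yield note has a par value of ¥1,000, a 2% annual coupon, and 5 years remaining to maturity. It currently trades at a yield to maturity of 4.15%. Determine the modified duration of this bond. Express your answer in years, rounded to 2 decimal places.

4.60 years

Periodic yield y = 0.0415. First find Macaulay duration:
  t   CF        PV=CF/(1+0.0415)^t    t·PV
  1        20.00        19.2031        19.2031
  2        20.00        18.4379        36.8758
  3        20.00        17.7032        53.1096
  4        20.00        16.9978        67.9912
  5     1,020.00       832.3458     4,161.7291
  Σ                    904.6878     4,338.9088
P = 904.6878; Macaulay duration = 4,338.9088 / 904.6878 = 4.79603 years.
Modified duration = D_Mac / (1 + y) = 4.79603 / 1.0415 = 4.60492 years.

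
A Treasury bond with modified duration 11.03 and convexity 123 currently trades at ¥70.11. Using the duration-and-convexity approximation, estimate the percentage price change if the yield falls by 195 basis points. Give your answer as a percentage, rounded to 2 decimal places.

Duration effect: -D_mod·Δy = -11.03 × (-0.0195) = +0.215085
Convexity effect: ½·C·(Δy)² = 0.5 × 123 × (-0.0195)² = +0.023385375
ΔP/P ≈ +0.215085 + 0.023385375 = +0.238470375
= +23.8470375%.

+23.85%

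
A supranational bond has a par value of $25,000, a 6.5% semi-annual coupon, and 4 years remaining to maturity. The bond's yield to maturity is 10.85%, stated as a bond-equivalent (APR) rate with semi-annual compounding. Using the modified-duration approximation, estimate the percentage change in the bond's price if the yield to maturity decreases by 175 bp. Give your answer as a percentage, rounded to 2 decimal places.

+5.89%

Periodic yield y = 0.05425. Modified duration first:
  t   CF        PV=CF/(1+0.05425)^t    t·PV
  1       812.50       770.6901       770.6901
  2       812.50       731.0316     1,462.0632
  3       812.50       693.4139     2,080.2417
  4       812.50       657.7319     2,630.9278
  5       812.50       623.8861     3,119.4306
  6       812.50       591.7819     3,550.6917
  7       812.50       561.3298     3,929.3086
  8    25,812.50    16,915.3579   135,322.8633
  Σ                 21,545.2233   152,866.2169
P = 21,545.2233; D_Mac = 7.09513 half-year periods = 3.54757 yrs; D_mod = 3.54757/(1+0.05425) = 3.36501 yrs.
ΔP/P ≈ -D_mod · Δy = -3.36501 × (-0.0175) = +0.058888 = +5.8888%.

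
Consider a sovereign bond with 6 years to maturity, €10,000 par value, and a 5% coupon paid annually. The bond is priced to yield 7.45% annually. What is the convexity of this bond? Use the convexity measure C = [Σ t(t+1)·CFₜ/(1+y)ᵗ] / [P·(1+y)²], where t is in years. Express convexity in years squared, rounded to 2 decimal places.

30.63

With y = 0.0745:
  t   CF        PV=CF/(1+0.0745)^t    t·PV        t(t+1)·PV
  1       500.00       465.3327       465.3327         930.6654
  2       500.00       433.0691       866.1381       2,598.4144
  3       500.00       403.0424     1,209.1272       4,836.5089
  4       500.00       375.0976     1,500.3905       7,501.9527
  5       500.00       349.0904     1,745.4520      10,472.7120
  6    10,500.00     6,822.6137    40,935.6820     286,549.7742
  Σ                  8,848.2459    46,722.1226     312,890.0275
P = 8,848.2459.
Convexity = Σ t(t+1)·PV / [P·(1+y)²] = 312,890.0275 / (8,848.2459 × 1.154550) = 30.62822.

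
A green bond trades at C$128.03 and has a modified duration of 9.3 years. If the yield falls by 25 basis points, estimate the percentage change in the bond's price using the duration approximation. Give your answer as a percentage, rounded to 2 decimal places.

+2.33%

Duration approximation: ΔP/P ≈ -D_mod · Δy = -9.3 × (-0.0025) = +0.023250.
As a percentage: +2.3250%.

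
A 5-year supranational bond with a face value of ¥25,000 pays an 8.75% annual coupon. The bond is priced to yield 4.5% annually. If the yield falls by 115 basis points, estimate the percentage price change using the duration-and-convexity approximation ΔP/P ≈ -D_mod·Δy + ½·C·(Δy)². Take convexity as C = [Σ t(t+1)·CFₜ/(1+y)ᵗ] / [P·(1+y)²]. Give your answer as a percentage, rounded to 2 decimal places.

With y = 0.045:
  t   CF        PV=CF/(1+0.045)^t    t·PV        t(t+1)·PV
  1     2,187.50     2,093.3014     2,093.3014       4,186.6029
  2     2,187.50     2,003.1593     4,006.3185      12,018.9556
  3     2,187.50     1,916.8988     5,750.6965      23,002.7859
  4     2,187.50     1,834.3529     7,337.4118      36,687.0588
  5    27,187.50    21,816.6378   109,083.1891     654,499.1348
  Σ                 29,664.3503   128,270.9173     730,394.5379
P = 29,664.3503; D_Mac = 4.32408 yrs; D_mod = 4.13787 yrs; C = 22.54707.
Duration effect: -4.13787 × (-0.0115) = +0.047586
Convexity effect: 0.5 × 22.54707 × (-0.0115)² = +0.0014909
ΔP/P ≈ +0.047586 + 0.0014909 = +0.049076 = +4.9076%.

+4.91%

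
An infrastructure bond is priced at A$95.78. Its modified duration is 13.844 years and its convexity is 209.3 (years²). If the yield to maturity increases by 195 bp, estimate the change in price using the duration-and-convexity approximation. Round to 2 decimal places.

-A$22.05

Duration effect: -D_mod·Δy = -13.844 × (+0.0195) = -0.269958
Convexity effect: ½·C·(Δy)² = 0.5 × 209.3 × (0.0195)² = +0.0397931625
ΔP/P ≈ -0.269958 + 0.0397931625 = -0.2301648375
ΔP ≈ 95.78 × (-0.2301648375) = -22.04518813575.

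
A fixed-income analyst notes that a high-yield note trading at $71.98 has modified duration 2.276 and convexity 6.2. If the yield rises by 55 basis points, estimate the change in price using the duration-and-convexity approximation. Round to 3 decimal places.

Duration effect: -D_mod·Δy = -2.276 × (+0.0055) = -0.012518
Convexity effect: ½·C·(Δy)² = 0.5 × 6.2 × (0.0055)² = +0.000093775
ΔP/P ≈ -0.012518 + 0.000093775 = -0.012424225
ΔP ≈ 71.98 × (-0.012424225) = -0.8942957155.

-$0.894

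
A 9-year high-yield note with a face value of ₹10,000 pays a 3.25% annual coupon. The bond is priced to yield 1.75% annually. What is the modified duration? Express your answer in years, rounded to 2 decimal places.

7.88 years

Periodic yield y = 0.0175. First find Macaulay duration:
  t   CF        PV=CF/(1+0.0175)^t    t·PV
  1       325.00       319.4103       319.4103
  2       325.00       313.9168       627.8336
  3       325.00       308.5177       925.5531
  4       325.00       303.2115     1,212.8461
  5       325.00       297.9966     1,489.9829
  6       325.00       292.8713     1,757.2280
  7       325.00       287.8342     2,014.8396
  8       325.00       282.8838     2,263.0701
  9    10,325.00     8,832.4319    79,491.8874
  Σ                 11,239.0741    90,102.6510
P = 11,239.0741; Macaulay duration = 90,102.6510 / 11,239.0741 = 8.01691 years.
Modified duration = D_Mac / (1 + y) = 8.01691 / 1.0175 = 7.87903 years.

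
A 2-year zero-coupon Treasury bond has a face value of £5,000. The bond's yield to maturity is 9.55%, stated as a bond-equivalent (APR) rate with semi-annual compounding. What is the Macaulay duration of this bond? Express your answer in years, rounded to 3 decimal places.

2.000 years

A zero-coupon bond has a single cash flow at maturity, so its Macaulay duration equals its maturity: 2 years.
(Equivalently: 4 semi-annual periods ÷ 2 = 2 years.)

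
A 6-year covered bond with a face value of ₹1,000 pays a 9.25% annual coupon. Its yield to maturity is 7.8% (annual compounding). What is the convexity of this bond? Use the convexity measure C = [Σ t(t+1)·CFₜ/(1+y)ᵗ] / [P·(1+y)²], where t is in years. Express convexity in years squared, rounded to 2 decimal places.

With y = 0.078:
  t   CF        PV=CF/(1+0.078)^t    t·PV        t(t+1)·PV
  1        92.50        85.8071        85.8071         171.6141
  2        92.50        79.5984       159.1968         477.5903
  3        92.50        73.8389       221.5168         886.0673
  4        92.50        68.4962       273.9849       1,369.9247
  5        92.50        63.5401       317.7005       1,906.2032
  6     1,092.50       696.1597     4,176.9582      29,238.7075
  Σ                  1,067.4404     5,235.1643      34,050.1070
P = 1,067.4404.
Convexity = Σ t(t+1)·PV / [P·(1+y)²] = 34,050.1070 / (1,067.4404 × 1.162084) = 27.44968.

27.45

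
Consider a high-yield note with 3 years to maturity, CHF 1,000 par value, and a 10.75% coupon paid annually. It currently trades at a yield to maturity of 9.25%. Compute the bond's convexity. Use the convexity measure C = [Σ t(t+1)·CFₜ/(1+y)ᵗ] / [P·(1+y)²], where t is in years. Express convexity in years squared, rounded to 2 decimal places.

8.82

With y = 0.0925:
  t   CF        PV=CF/(1+0.0925)^t    t·PV        t(t+1)·PV
  1       107.50        98.3982        98.3982         196.7963
  2       107.50        90.0670       180.1339         540.4018
  3     1,107.50       849.3357     2,548.0072      10,192.0288
  Σ                  1,037.8009     2,826.5393      10,929.2270
P = 1,037.8009.
Convexity = Σ t(t+1)·PV / [P·(1+y)²] = 10,929.2270 / (1,037.8009 × 1.193556) = 8.82333.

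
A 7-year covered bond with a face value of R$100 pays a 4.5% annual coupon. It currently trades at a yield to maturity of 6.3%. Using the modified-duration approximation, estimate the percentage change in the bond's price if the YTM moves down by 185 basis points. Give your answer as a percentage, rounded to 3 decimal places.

Periodic yield y = 0.063. Modified duration first:
  t   CF        PV=CF/(1+0.063)^t    t·PV
  1         4.50         4.2333         4.2333
  2         4.50         3.9824         7.9648
  3         4.50         3.7464        11.2392
  4         4.50         3.5244        14.0974
  5         4.50         3.3155        16.5774
  6         4.50         3.1190        18.7139
  7       104.50        68.1371       476.9595
  Σ                     90.0580       549.7855
P = 90.0580; D_Mac = 6.10479 yrs; D_mod = 6.10479/(1+0.063) = 5.74299 yrs.
ΔP/P ≈ -D_mod · Δy = -5.74299 × (-0.0185) = +0.106245 = +10.6245%.

+10.625%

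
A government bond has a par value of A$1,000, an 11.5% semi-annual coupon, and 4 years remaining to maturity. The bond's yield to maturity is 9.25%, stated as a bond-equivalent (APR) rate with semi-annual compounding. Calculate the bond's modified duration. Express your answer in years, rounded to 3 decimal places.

3.196 years

Periodic yield y = 0.04625. First find Macaulay duration:
  t   CF        PV=CF/(1+0.04625)^t    t·PV
  1        57.50        54.9582        54.9582
  2        57.50        52.5287       105.0575
  3        57.50        50.2067       150.6200
  4        57.50        47.9873       191.9490
  5        57.50        45.8660       229.3298
  6        57.50        43.8384       263.0306
  7        57.50        41.9005       293.3037
  8     1,057.50       736.5405     5,892.3237
  Σ                  1,073.8262     7,180.5725
P = 1,073.8262; Macaulay duration = 7,180.5725 / 1,073.8262 = 6.68690 half-year periods = 3.34345 years.
Modified duration = D_Mac / (1 + y) = 3.34345 / 1.04625 = 3.19565 years.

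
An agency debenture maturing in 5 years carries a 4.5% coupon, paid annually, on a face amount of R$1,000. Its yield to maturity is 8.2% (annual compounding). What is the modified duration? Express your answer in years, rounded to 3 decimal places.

4.203 years

Periodic yield y = 0.082. First find Macaulay duration:
  t   CF        PV=CF/(1+0.082)^t    t·PV
  1        45.00        41.5896        41.5896
  2        45.00        38.4378        76.8755
  3        45.00        35.5247       106.5742
  4        45.00        32.8325       131.3299
  5     1,045.00       704.6606     3,523.3030
  Σ                    853.0452     3,879.6722
P = 853.0452; Macaulay duration = 3,879.6722 / 853.0452 = 4.54803 years.
Modified duration = D_Mac / (1 + y) = 4.54803 / 1.082 = 4.20335 years.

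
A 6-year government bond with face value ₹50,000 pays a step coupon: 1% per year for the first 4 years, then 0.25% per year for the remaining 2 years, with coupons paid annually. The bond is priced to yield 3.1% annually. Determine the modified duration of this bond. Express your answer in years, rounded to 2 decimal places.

5.67 years

Periodic yield y = 0.031. First find Macaulay duration:
  t   CF        PV=CF/(1+0.031)^t    t·PV
  1       500.00       484.9661       484.9661
  2       500.00       470.3841       940.7683
  3       500.00       456.2407     1,368.7220
  4       500.00       442.5225     1,770.0899
  5       125.00       107.3042       536.5210
  6    50,125.00    41,735.1899   250,411.1394
  Σ                 43,696.6075   255,512.2067
P = 43,696.6075; Macaulay duration = 255,512.2067 / 43,696.6075 = 5.84742 years.
Modified duration = D_Mac / (1 + y) = 5.84742 / 1.031 = 5.67160 years.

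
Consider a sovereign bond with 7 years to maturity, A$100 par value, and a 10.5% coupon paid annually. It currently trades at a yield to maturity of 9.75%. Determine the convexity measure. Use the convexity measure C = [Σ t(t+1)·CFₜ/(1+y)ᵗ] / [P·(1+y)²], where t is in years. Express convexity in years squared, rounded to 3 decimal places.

With y = 0.0975:
  t   CF        PV=CF/(1+0.0975)^t    t·PV        t(t+1)·PV
  1        10.50         9.5672         9.5672          19.1344
  2        10.50         8.7173        17.4345          52.3036
  3        10.50         7.9428        23.8285          95.3141
  4        10.50         7.2372        28.9488         144.7442
  5        10.50         6.5943        32.9713         197.8281
  6        10.50         6.0084        36.0507         252.3547
  7       110.50        57.6143       403.3004       3,226.4029
  Σ                    103.6816       552.1015       3,988.0819
P = 103.6816.
Convexity = Σ t(t+1)·PV / [P·(1+y)²] = 3,988.0819 / (103.6816 × 1.204506) = 31.93401.

31.934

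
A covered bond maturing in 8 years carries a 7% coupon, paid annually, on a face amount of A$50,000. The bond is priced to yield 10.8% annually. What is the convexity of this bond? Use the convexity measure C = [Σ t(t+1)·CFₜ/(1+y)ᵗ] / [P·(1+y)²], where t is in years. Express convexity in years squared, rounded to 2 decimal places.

41.27

With y = 0.108:
  t   CF        PV=CF/(1+0.108)^t    t·PV        t(t+1)·PV
  1     3,500.00     3,158.8448     3,158.8448       6,317.6895
  2     3,500.00     2,850.9429     5,701.8859      17,105.6576
  3     3,500.00     2,573.0532     7,719.1596      30,876.6382
  4     3,500.00     2,322.2502     9,289.0007      46,445.0033
  5     3,500.00     2,095.8937    10,479.4683      62,876.8096
  6     3,500.00     1,891.6008    11,349.6046      79,447.2323
  7     3,500.00     1,707.2209    11,950.5464      95,604.3710
  8    53,500.00    23,552.4288   188,419.4301   1,695,774.8709
  Σ                 40,152.2351   248,067.9402   2,034,448.2725
P = 40,152.2351.
Convexity = Σ t(t+1)·PV / [P·(1+y)²] = 2,034,448.2725 / (40,152.2351 × 1.227664) = 41.27218.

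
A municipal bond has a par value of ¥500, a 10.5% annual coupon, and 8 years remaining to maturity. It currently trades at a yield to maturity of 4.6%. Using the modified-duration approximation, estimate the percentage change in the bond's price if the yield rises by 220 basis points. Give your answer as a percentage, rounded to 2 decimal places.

-12.92%

Periodic yield y = 0.046. Modified duration first:
  t   CF        PV=CF/(1+0.046)^t    t·PV
  1        52.50        50.1912        50.1912
  2        52.50        47.9839        95.9679
  3        52.50        45.8738       137.6213
  4        52.50        43.8564       175.4254
  5        52.50        41.9277       209.6384
  6        52.50        40.0838       240.5030
  7        52.50        38.3211       268.2474
  8       552.50       385.5483     3,084.3865
  Σ                    693.7861     4,261.9811
P = 693.7861; D_Mac = 6.14308 yrs; D_mod = 6.14308/(1+0.046) = 5.87292 yrs.
ΔP/P ≈ -D_mod · Δy = -5.87292 × (+0.022) = -0.129204 = -12.9204%.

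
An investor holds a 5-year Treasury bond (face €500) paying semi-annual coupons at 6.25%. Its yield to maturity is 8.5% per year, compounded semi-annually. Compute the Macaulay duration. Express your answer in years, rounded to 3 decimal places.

Periodic yield y = 0.0425. Discount each cash flow and weight by its period:
  t   CF        PV=CF/(1+0.0425)^t    t·PV
  1       15.625        14.9880        14.9880
  2       15.625        14.3770        28.7540
  3       15.625        13.7909        41.3726
  4       15.625        13.2287        52.9146
  5       15.625        12.6894        63.4468
  6       15.625        12.1720        73.0323
  7       15.625        11.6758        81.7308
  8       15.625        11.1998        89.5987
  9       15.625        10.7432        96.6892
  10     515.625       340.0739     3,400.7392
  Σ                    454.9388     3,943.2662
Price P = Σ PV = 454.9388.
Macaulay duration = Σ(t·PV) / P = 3,943.2662 / 454.9388 = 8.66769 half-year periods.
In years: 8.66769 / 2 = 4.33384 years.

4.334 years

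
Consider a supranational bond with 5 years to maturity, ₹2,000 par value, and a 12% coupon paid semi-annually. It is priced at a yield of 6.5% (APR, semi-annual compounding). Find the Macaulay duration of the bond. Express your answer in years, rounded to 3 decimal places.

Periodic yield y = 0.0325. Discount each cash flow and weight by its period:
  t   CF        PV=CF/(1+0.0325)^t    t·PV
  1       120.00       116.2228       116.2228
  2       120.00       112.5644       225.1288
  3       120.00       109.0212       327.0637
  4       120.00       105.5896       422.3583
  5       120.00       102.2659       511.3296
  6       120.00        99.0469       594.2814
  7       120.00        95.9292       671.5044
  8       120.00        92.9096       743.2771
  9       120.00        89.9851       809.8661
  10    2,120.00     1,539.6970    15,396.9698
  Σ                  2,463.2317    19,818.0019
Price P = Σ PV = 2,463.2317.
Macaulay duration = Σ(t·PV) / P = 19,818.0019 / 2,463.2317 = 8.04553 half-year periods.
In years: 8.04553 / 2 = 4.02276 years.

4.023 years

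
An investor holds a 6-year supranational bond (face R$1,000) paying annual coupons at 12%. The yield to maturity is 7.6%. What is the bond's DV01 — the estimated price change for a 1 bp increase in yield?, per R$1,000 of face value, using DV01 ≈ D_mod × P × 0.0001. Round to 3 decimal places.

R$0.531

Periodic yield y = 0.076.
  t   CF        PV=CF/(1+0.076)^t    t·PV
  1       120.00       111.5242       111.5242
  2       120.00       103.6470       207.2940
  3       120.00        96.3262       288.9786
  4       120.00        89.5225       358.0900
  5       120.00        83.1993       415.9967
  6     1,120.00       721.6795     4,330.0773
  Σ                  1,205.8987     5,711.9607
P = 1,205.8987; D_Mac = 4.73668 yrs; D_mod = 4.40212 yrs.
DV01 ≈ 4.40212 × 1,205.8987 × 0.0001 = 0.530851.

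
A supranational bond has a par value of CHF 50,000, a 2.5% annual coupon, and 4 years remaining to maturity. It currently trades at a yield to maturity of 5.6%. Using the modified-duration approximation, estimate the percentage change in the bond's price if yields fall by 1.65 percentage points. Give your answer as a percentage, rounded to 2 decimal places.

Periodic yield y = 0.056. Modified duration first:
  t   CF        PV=CF/(1+0.056)^t    t·PV
  1     1,250.00     1,183.7121     1,183.7121
  2     1,250.00     1,120.9395     2,241.8790
  3     1,250.00     1,061.4957     3,184.4872
  4    51,250.00    41,213.3765   164,853.5061
  Σ                 44,579.5239   171,463.5845
P = 44,579.5239; D_Mac = 3.84624 yrs; D_mod = 3.84624/(1+0.056) = 3.64227 yrs.
ΔP/P ≈ -D_mod · Δy = -3.64227 × (-0.0165) = +0.060098 = +6.0098%.

+6.01%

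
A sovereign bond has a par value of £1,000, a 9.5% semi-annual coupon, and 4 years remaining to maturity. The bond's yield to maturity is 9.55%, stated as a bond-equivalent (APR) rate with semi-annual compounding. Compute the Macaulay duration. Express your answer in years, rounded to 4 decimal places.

Periodic yield y = 0.04775. Discount each cash flow and weight by its period:
  t   CF        PV=CF/(1+0.04775)^t    t·PV
  1        47.50        45.3352        45.3352
  2        47.50        43.2691        86.5383
  3        47.50        41.2972       123.8916
  4        47.50        39.4151       157.6605
  5        47.50        37.6188       188.0941
  6        47.50        35.9044       215.4264
  7        47.50        34.2681       239.8766
  8     1,047.50       721.2614     5,770.0910
  Σ                    998.3694     6,826.9138
Price P = Σ PV = 998.3694.
Macaulay duration = Σ(t·PV) / P = 6,826.9138 / 998.3694 = 6.83806 half-year periods.
In years: 6.83806 / 2 = 3.41903 years.

3.4190 years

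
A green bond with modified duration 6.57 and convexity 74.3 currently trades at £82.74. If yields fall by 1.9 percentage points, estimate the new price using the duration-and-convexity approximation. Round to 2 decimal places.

Duration effect: -D_mod·Δy = -6.57 × (-0.019) = +0.124830
Convexity effect: ½·C·(Δy)² = 0.5 × 74.3 × (-0.019)² = +0.01341115
ΔP/P ≈ +0.124830 + 0.01341115 = +0.13824115
New price ≈ 82.74 × (1 + 0.13824115) = 94.178072751.

£94.18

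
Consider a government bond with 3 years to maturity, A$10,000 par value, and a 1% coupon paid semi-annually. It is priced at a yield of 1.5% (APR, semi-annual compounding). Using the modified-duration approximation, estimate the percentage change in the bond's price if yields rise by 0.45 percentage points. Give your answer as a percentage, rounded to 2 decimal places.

Periodic yield y = 0.0075. Modified duration first:
  t   CF        PV=CF/(1+0.0075)^t    t·PV
  1        50.00        49.6278        49.6278
  2        50.00        49.2584        98.5167
  3        50.00        48.8917       146.6750
  4        50.00        48.5277       194.1108
  5        50.00        48.1665       240.8323
  6    10,050.00     9,609.3881    57,656.3285
  Σ                  9,853.8601    58,386.0911
P = 9,853.8601; D_Mac = 5.92520 half-year periods = 2.96260 yrs; D_mod = 2.96260/(1+0.0075) = 2.94055 yrs.
ΔP/P ≈ -D_mod · Δy = -2.94055 × (+0.0045) = -0.013232 = -1.3232%.

-1.32%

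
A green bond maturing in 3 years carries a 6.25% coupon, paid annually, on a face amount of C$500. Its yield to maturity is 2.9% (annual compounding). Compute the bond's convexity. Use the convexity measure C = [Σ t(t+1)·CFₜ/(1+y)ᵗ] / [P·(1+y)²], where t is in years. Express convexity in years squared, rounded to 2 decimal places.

With y = 0.029:
  t   CF        PV=CF/(1+0.029)^t    t·PV        t(t+1)·PV
  1        31.25        30.3693        30.3693          60.7386
  2        31.25        29.5134        59.0268         177.0804
  3       531.25       487.5878     1,462.7634       5,851.0534
  Σ                    547.4705     1,552.1595       6,088.8724
P = 547.4705.
Convexity = Σ t(t+1)·PV / [P·(1+y)²] = 6,088.8724 / (547.4705 × 1.058841) = 10.50378.

10.50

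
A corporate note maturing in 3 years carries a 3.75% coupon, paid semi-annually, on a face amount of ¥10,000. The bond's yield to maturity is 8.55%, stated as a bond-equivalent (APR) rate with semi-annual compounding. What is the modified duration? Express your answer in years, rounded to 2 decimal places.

Periodic yield y = 0.04275. First find Macaulay duration:
  t   CF        PV=CF/(1+0.04275)^t    t·PV
  1       187.50       179.8130       179.8130
  2       187.50       172.4411       344.8823
  3       187.50       165.3715       496.1145
  4       187.50       158.5917       634.3668
  5       187.50       152.0899       760.4493
  6    10,187.50     7,924.7657    47,548.5942
  Σ                  8,753.0729    49,964.2201
P = 8,753.0729; Macaulay duration = 49,964.2201 / 8,753.0729 = 5.70819 half-year periods = 2.85410 years.
Modified duration = D_Mac / (1 + y) = 2.85410 / 1.04275 = 2.73709 years.

2.74 years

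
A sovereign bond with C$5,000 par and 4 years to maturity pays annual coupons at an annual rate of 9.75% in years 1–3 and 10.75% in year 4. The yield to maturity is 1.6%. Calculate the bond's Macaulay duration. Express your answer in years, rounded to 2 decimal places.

3.57 years

Periodic yield y = 0.016. Discount each cash flow and weight by its year:
  t   CF        PV=CF/(1+0.016)^t    t·PV
  1       487.50       479.8228       479.8228
  2       487.50       472.2666       944.5331
  3       487.50       464.8293     1,394.4879
  4     5,537.50     5,196.8348    20,787.3390
  Σ                  6,613.7535    23,606.1829
Price P = Σ PV = 6,613.7535.
Macaulay duration = Σ(t·PV) / P = 23,606.1829 / 6,613.7535 = 3.56926 years.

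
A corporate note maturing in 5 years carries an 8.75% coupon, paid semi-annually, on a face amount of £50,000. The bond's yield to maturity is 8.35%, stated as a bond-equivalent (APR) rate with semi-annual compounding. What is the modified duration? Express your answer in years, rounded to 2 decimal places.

4.00 years

Periodic yield y = 0.04175. First find Macaulay duration:
  t   CF        PV=CF/(1+0.04175)^t    t·PV
  1     2,187.50     2,099.8320     2,099.8320
  2     2,187.50     2,015.6775     4,031.3550
  3     2,187.50     1,934.8956     5,804.6868
  4     2,187.50     1,857.3512     7,429.4047
  5     2,187.50     1,782.9145     8,914.5725
  6     2,187.50     1,711.4610    10,268.7660
  7     2,187.50     1,642.8711    11,500.0979
  8     2,187.50     1,577.0301    12,616.2410
  9     2,187.50     1,513.8278    13,624.4503
  10   52,187.50    34,668.2086   346,682.0864
  Σ                 50,804.0695   422,971.4925
P = 50,804.0695; Macaulay duration = 422,971.4925 / 50,804.0695 = 8.32554 half-year periods = 4.16277 years.
Modified duration = D_Mac / (1 + y) = 4.16277 / 1.04175 = 3.99594 years.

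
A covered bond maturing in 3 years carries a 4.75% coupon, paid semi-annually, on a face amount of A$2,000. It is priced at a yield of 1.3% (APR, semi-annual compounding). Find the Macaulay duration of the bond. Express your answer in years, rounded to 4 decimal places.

Periodic yield y = 0.0065. Discount each cash flow and weight by its period:
  t   CF        PV=CF/(1+0.0065)^t    t·PV
  1        47.50        47.1932        47.1932
  2        47.50        46.8885        93.7769
  3        47.50        46.5857       139.7570
  4        47.50        46.2848       185.1392
  5        47.50        45.9859       229.9295
  6     2,047.50     1,969.4331    11,816.5987
  Σ                  2,202.3712    12,512.3946
Price P = Σ PV = 2,202.3712.
Macaulay duration = Σ(t·PV) / P = 12,512.3946 / 2,202.3712 = 5.68133 half-year periods.
In years: 5.68133 / 2 = 2.84066 years.

2.8407 years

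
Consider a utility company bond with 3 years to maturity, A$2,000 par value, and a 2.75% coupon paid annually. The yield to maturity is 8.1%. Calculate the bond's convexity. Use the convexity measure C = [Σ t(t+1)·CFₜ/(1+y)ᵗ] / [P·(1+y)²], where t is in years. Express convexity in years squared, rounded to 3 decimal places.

With y = 0.081:
  t   CF        PV=CF/(1+0.081)^t    t·PV        t(t+1)·PV
  1        55.00        50.8788        50.8788         101.7576
  2        55.00        47.0664        94.1329         282.3986
  3     2,055.00     1,626.8022     4,880.4065      19,521.6261
  Σ                  1,724.7474     5,025.4182      19,905.7823
P = 1,724.7474.
Convexity = Σ t(t+1)·PV / [P·(1+y)²] = 19,905.7823 / (1,724.7474 × 1.168561) = 9.87648.

9.876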